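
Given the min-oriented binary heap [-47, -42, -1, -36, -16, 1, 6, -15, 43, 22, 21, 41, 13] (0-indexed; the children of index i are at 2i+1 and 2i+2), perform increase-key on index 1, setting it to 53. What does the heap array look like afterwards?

set index 1 from -42 to 53 → [-47, 53, -1, -36, -16, 1, 6, -15, 43, 22, 21, 41, 13]
53 vs smaller child -36 at index 3, swap → [-47, -36, -1, 53, -16, 1, 6, -15, 43, 22, 21, 41, 13]
53 vs smaller child -15 at index 7, swap → [-47, -36, -1, -15, -16, 1, 6, 53, 43, 22, 21, 41, 13]

[-47, -36, -1, -15, -16, 1, 6, 53, 43, 22, 21, 41, 13]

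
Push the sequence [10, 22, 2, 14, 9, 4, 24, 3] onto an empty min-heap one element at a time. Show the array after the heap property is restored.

[2, 3, 4, 9, 14, 10, 24, 22]

Insert 10:
  append 10 at index 0 → [10] (no swap needed)
Insert 22:
  append 22 at index 1 → [10, 22] (no swap needed)
Insert 2:
  append 2 at index 2 → [10, 22, 2]
  2 < parent 10 at index 0, swap → [2, 22, 10]
Insert 14:
  append 14 at index 3 → [2, 22, 10, 14]
  14 < parent 22 at index 1, swap → [2, 14, 10, 22]
Insert 9:
  append 9 at index 4 → [2, 14, 10, 22, 9]
  9 < parent 14 at index 1, swap → [2, 9, 10, 22, 14]
Insert 4:
  append 4 at index 5 → [2, 9, 10, 22, 14, 4]
  4 < parent 10 at index 2, swap → [2, 9, 4, 22, 14, 10]
Insert 24:
  append 24 at index 6 → [2, 9, 4, 22, 14, 10, 24] (no swap needed)
Insert 3:
  append 3 at index 7 → [2, 9, 4, 22, 14, 10, 24, 3]
  3 < parent 22 at index 3, swap → [2, 9, 4, 3, 14, 10, 24, 22]
  3 < parent 9 at index 1, swap → [2, 3, 4, 9, 14, 10, 24, 22]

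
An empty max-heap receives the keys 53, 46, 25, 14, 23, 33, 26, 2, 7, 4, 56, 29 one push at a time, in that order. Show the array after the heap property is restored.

[56, 53, 33, 14, 46, 29, 26, 2, 7, 4, 23, 25]

Insert 53:
  append 53 at index 0 → [53] (no swap needed)
Insert 46:
  append 46 at index 1 → [53, 46] (no swap needed)
Insert 25:
  append 25 at index 2 → [53, 46, 25] (no swap needed)
Insert 14:
  append 14 at index 3 → [53, 46, 25, 14] (no swap needed)
Insert 23:
  append 23 at index 4 → [53, 46, 25, 14, 23] (no swap needed)
Insert 33:
  append 33 at index 5 → [53, 46, 25, 14, 23, 33]
  33 > parent 25 at index 2, swap → [53, 46, 33, 14, 23, 25]
Insert 26:
  append 26 at index 6 → [53, 46, 33, 14, 23, 25, 26] (no swap needed)
Insert 2:
  append 2 at index 7 → [53, 46, 33, 14, 23, 25, 26, 2] (no swap needed)
Insert 7:
  append 7 at index 8 → [53, 46, 33, 14, 23, 25, 26, 2, 7] (no swap needed)
Insert 4:
  append 4 at index 9 → [53, 46, 33, 14, 23, 25, 26, 2, 7, 4] (no swap needed)
Insert 56:
  append 56 at index 10 → [53, 46, 33, 14, 23, 25, 26, 2, 7, 4, 56]
  56 > parent 23 at index 4, swap → [53, 46, 33, 14, 56, 25, 26, 2, 7, 4, 23]
  56 > parent 46 at index 1, swap → [53, 56, 33, 14, 46, 25, 26, 2, 7, 4, 23]
  56 > parent 53 at index 0, swap → [56, 53, 33, 14, 46, 25, 26, 2, 7, 4, 23]
Insert 29:
  append 29 at index 11 → [56, 53, 33, 14, 46, 25, 26, 2, 7, 4, 23, 29]
  29 > parent 25 at index 5, swap → [56, 53, 33, 14, 46, 29, 26, 2, 7, 4, 23, 25]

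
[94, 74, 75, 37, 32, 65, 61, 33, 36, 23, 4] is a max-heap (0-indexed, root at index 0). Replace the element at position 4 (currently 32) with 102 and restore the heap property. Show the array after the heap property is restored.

[102, 94, 75, 37, 74, 65, 61, 33, 36, 23, 4]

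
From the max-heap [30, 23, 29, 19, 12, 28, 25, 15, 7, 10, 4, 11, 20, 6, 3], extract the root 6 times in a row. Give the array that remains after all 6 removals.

[19, 15, 11, 10, 12, 4, 6, 3, 7]

extract-max #1 returns 30:
  remove root 30; move last element 3 to root → [3, 23, 29, 19, 12, 28, 25, 15, 7, 10, 4, 11, 20, 6]
  3 vs larger child 29 at index 2, swap → [29, 23, 3, 19, 12, 28, 25, 15, 7, 10, 4, 11, 20, 6]
  3 vs larger child 28 at index 5, swap → [29, 23, 28, 19, 12, 3, 25, 15, 7, 10, 4, 11, 20, 6]
  3 vs larger child 20 at index 12, swap → [29, 23, 28, 19, 12, 20, 25, 15, 7, 10, 4, 11, 3, 6]
extract-max #2 returns 29:
  remove root 29; move last element 6 to root → [6, 23, 28, 19, 12, 20, 25, 15, 7, 10, 4, 11, 3]
  6 vs larger child 28 at index 2, swap → [28, 23, 6, 19, 12, 20, 25, 15, 7, 10, 4, 11, 3]
  6 vs larger child 25 at index 6, swap → [28, 23, 25, 19, 12, 20, 6, 15, 7, 10, 4, 11, 3]
extract-max #3 returns 28:
  remove root 28; move last element 3 to root → [3, 23, 25, 19, 12, 20, 6, 15, 7, 10, 4, 11]
  3 vs larger child 25 at index 2, swap → [25, 23, 3, 19, 12, 20, 6, 15, 7, 10, 4, 11]
  3 vs larger child 20 at index 5, swap → [25, 23, 20, 19, 12, 3, 6, 15, 7, 10, 4, 11]
  3 vs only child 11 at index 11, swap → [25, 23, 20, 19, 12, 11, 6, 15, 7, 10, 4, 3]
extract-max #4 returns 25:
  remove root 25; move last element 3 to root → [3, 23, 20, 19, 12, 11, 6, 15, 7, 10, 4]
  3 vs larger child 23 at index 1, swap → [23, 3, 20, 19, 12, 11, 6, 15, 7, 10, 4]
  3 vs larger child 19 at index 3, swap → [23, 19, 20, 3, 12, 11, 6, 15, 7, 10, 4]
  3 vs larger child 15 at index 7, swap → [23, 19, 20, 15, 12, 11, 6, 3, 7, 10, 4]
extract-max #5 returns 23:
  remove root 23; move last element 4 to root → [4, 19, 20, 15, 12, 11, 6, 3, 7, 10]
  4 vs larger child 20 at index 2, swap → [20, 19, 4, 15, 12, 11, 6, 3, 7, 10]
  4 vs larger child 11 at index 5, swap → [20, 19, 11, 15, 12, 4, 6, 3, 7, 10]
extract-max #6 returns 20:
  remove root 20; move last element 10 to root → [10, 19, 11, 15, 12, 4, 6, 3, 7]
  10 vs larger child 19 at index 1, swap → [19, 10, 11, 15, 12, 4, 6, 3, 7]
  10 vs larger child 15 at index 3, swap → [19, 15, 11, 10, 12, 4, 6, 3, 7]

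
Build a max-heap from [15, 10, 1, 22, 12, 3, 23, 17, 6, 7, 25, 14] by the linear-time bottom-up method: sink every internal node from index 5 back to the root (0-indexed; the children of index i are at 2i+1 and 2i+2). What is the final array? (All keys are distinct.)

[25, 22, 23, 17, 12, 14, 1, 15, 6, 7, 10, 3]

sift down from index 5:
  3 vs only child 14 at index 11, swap → [15, 10, 1, 22, 12, 14, 23, 17, 6, 7, 25, 3]
sift down from index 4:
  12 vs larger child 25 at index 10, swap → [15, 10, 1, 22, 25, 14, 23, 17, 6, 7, 12, 3]
sift down from index 3: already satisfies heap property
sift down from index 2:
  1 vs larger child 23 at index 6, swap → [15, 10, 23, 22, 25, 14, 1, 17, 6, 7, 12, 3]
sift down from index 1:
  10 vs larger child 25 at index 4, swap → [15, 25, 23, 22, 10, 14, 1, 17, 6, 7, 12, 3]
  10 vs larger child 12 at index 10, swap → [15, 25, 23, 22, 12, 14, 1, 17, 6, 7, 10, 3]
sift down from index 0:
  15 vs larger child 25 at index 1, swap → [25, 15, 23, 22, 12, 14, 1, 17, 6, 7, 10, 3]
  15 vs larger child 22 at index 3, swap → [25, 22, 23, 15, 12, 14, 1, 17, 6, 7, 10, 3]
  15 vs larger child 17 at index 7, swap → [25, 22, 23, 17, 12, 14, 1, 15, 6, 7, 10, 3]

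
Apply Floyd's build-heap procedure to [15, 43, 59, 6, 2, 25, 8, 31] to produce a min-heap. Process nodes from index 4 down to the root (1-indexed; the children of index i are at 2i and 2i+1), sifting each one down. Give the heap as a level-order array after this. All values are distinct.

[2, 6, 8, 15, 43, 25, 59, 31]

sift down from index 4: already satisfies heap property
sift down from index 3:
  59 vs smaller child 8 at index 7, swap → [15, 43, 8, 6, 2, 25, 59, 31]
sift down from index 2:
  43 vs smaller child 2 at index 5, swap → [15, 2, 8, 6, 43, 25, 59, 31]
sift down from index 1:
  15 vs smaller child 2 at index 2, swap → [2, 15, 8, 6, 43, 25, 59, 31]
  15 vs smaller child 6 at index 4, swap → [2, 6, 8, 15, 43, 25, 59, 31]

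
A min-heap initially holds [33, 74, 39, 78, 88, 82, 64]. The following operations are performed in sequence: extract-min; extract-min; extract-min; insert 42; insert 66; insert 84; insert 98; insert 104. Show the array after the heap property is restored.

[42, 74, 66, 88, 78, 82, 84, 98, 104]

extract-min → returns 33:
  remove root 33; move last element 64 to root → [64, 74, 39, 78, 88, 82]
  64 vs smaller child 39 at index 2, swap → [39, 74, 64, 78, 88, 82]
extract-min → returns 39:
  remove root 39; move last element 82 to root → [82, 74, 64, 78, 88]
  82 vs smaller child 64 at index 2, swap → [64, 74, 82, 78, 88]
extract-min → returns 64:
  remove root 64; move last element 88 to root → [88, 74, 82, 78]
  88 vs smaller child 74 at index 1, swap → [74, 88, 82, 78]
  88 vs only child 78 at index 3, swap → [74, 78, 82, 88]
insert 42:
  append 42 at index 4 → [74, 78, 82, 88, 42]
  42 < parent 78 at index 1, swap → [74, 42, 82, 88, 78]
  42 < parent 74 at index 0, swap → [42, 74, 82, 88, 78]
insert 66:
  append 66 at index 5 → [42, 74, 82, 88, 78, 66]
  66 < parent 82 at index 2, swap → [42, 74, 66, 88, 78, 82]
insert 84:
  append 84 at index 6 → [42, 74, 66, 88, 78, 82, 84] (no swap needed)
insert 98:
  append 98 at index 7 → [42, 74, 66, 88, 78, 82, 84, 98] (no swap needed)
insert 104:
  append 104 at index 8 → [42, 74, 66, 88, 78, 82, 84, 98, 104] (no swap needed)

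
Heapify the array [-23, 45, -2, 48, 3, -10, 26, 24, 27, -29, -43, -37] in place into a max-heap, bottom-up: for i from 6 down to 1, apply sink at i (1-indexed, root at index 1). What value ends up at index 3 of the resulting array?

26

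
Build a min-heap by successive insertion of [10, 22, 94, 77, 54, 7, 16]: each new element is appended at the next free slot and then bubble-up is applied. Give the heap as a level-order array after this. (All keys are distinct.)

[7, 22, 10, 77, 54, 94, 16]

Insert 10:
  append 10 at index 0 → [10] (no swap needed)
Insert 22:
  append 22 at index 1 → [10, 22] (no swap needed)
Insert 94:
  append 94 at index 2 → [10, 22, 94] (no swap needed)
Insert 77:
  append 77 at index 3 → [10, 22, 94, 77] (no swap needed)
Insert 54:
  append 54 at index 4 → [10, 22, 94, 77, 54] (no swap needed)
Insert 7:
  append 7 at index 5 → [10, 22, 94, 77, 54, 7]
  7 < parent 94 at index 2, swap → [10, 22, 7, 77, 54, 94]
  7 < parent 10 at index 0, swap → [7, 22, 10, 77, 54, 94]
Insert 16:
  append 16 at index 6 → [7, 22, 10, 77, 54, 94, 16] (no swap needed)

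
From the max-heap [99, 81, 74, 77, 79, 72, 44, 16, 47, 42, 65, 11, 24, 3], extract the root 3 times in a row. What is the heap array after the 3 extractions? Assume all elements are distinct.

[77, 65, 74, 47, 42, 72, 44, 16, 24, 11, 3]

extract-max #1 returns 99:
  remove root 99; move last element 3 to root → [3, 81, 74, 77, 79, 72, 44, 16, 47, 42, 65, 11, 24]
  3 vs larger child 81 at index 1, swap → [81, 3, 74, 77, 79, 72, 44, 16, 47, 42, 65, 11, 24]
  3 vs larger child 79 at index 4, swap → [81, 79, 74, 77, 3, 72, 44, 16, 47, 42, 65, 11, 24]
  3 vs larger child 65 at index 10, swap → [81, 79, 74, 77, 65, 72, 44, 16, 47, 42, 3, 11, 24]
extract-max #2 returns 81:
  remove root 81; move last element 24 to root → [24, 79, 74, 77, 65, 72, 44, 16, 47, 42, 3, 11]
  24 vs larger child 79 at index 1, swap → [79, 24, 74, 77, 65, 72, 44, 16, 47, 42, 3, 11]
  24 vs larger child 77 at index 3, swap → [79, 77, 74, 24, 65, 72, 44, 16, 47, 42, 3, 11]
  24 vs larger child 47 at index 8, swap → [79, 77, 74, 47, 65, 72, 44, 16, 24, 42, 3, 11]
extract-max #3 returns 79:
  remove root 79; move last element 11 to root → [11, 77, 74, 47, 65, 72, 44, 16, 24, 42, 3]
  11 vs larger child 77 at index 1, swap → [77, 11, 74, 47, 65, 72, 44, 16, 24, 42, 3]
  11 vs larger child 65 at index 4, swap → [77, 65, 74, 47, 11, 72, 44, 16, 24, 42, 3]
  11 vs larger child 42 at index 9, swap → [77, 65, 74, 47, 42, 72, 44, 16, 24, 11, 3]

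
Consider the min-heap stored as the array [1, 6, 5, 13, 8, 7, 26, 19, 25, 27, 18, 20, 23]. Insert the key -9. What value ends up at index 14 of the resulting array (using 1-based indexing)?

26

append -9 at index 14 → [1, 6, 5, 13, 8, 7, 26, 19, 25, 27, 18, 20, 23, -9]
-9 < parent 26 at index 7, swap → [1, 6, 5, 13, 8, 7, -9, 19, 25, 27, 18, 20, 23, 26]
-9 < parent 5 at index 3, swap → [1, 6, -9, 13, 8, 7, 5, 19, 25, 27, 18, 20, 23, 26]
-9 < parent 1 at index 1, swap → [-9, 6, 1, 13, 8, 7, 5, 19, 25, 27, 18, 20, 23, 26]
resulting array: [-9, 6, 1, 13, 8, 7, 5, 19, 25, 27, 18, 20, 23, 26]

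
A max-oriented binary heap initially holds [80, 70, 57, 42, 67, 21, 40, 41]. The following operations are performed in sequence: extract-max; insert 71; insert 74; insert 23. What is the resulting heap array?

[74, 71, 57, 70, 41, 21, 40, 42, 67, 23]

extract-max → returns 80:
  remove root 80; move last element 41 to root → [41, 70, 57, 42, 67, 21, 40]
  41 vs larger child 70 at index 1, swap → [70, 41, 57, 42, 67, 21, 40]
  41 vs larger child 67 at index 4, swap → [70, 67, 57, 42, 41, 21, 40]
insert 71:
  append 71 at index 7 → [70, 67, 57, 42, 41, 21, 40, 71]
  71 > parent 42 at index 3, swap → [70, 67, 57, 71, 41, 21, 40, 42]
  71 > parent 67 at index 1, swap → [70, 71, 57, 67, 41, 21, 40, 42]
  71 > parent 70 at index 0, swap → [71, 70, 57, 67, 41, 21, 40, 42]
insert 74:
  append 74 at index 8 → [71, 70, 57, 67, 41, 21, 40, 42, 74]
  74 > parent 67 at index 3, swap → [71, 70, 57, 74, 41, 21, 40, 42, 67]
  74 > parent 70 at index 1, swap → [71, 74, 57, 70, 41, 21, 40, 42, 67]
  74 > parent 71 at index 0, swap → [74, 71, 57, 70, 41, 21, 40, 42, 67]
insert 23:
  append 23 at index 9 → [74, 71, 57, 70, 41, 21, 40, 42, 67, 23] (no swap needed)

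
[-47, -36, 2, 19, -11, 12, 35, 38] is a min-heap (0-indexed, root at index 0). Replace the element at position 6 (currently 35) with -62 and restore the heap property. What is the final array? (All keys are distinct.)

[-62, -36, -47, 19, -11, 12, 2, 38]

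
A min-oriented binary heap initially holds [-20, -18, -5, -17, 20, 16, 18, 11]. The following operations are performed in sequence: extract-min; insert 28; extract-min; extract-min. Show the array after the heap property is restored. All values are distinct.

[-5, 11, 16, 28, 20, 18]

extract-min → returns -20:
  remove root -20; move last element 11 to root → [11, -18, -5, -17, 20, 16, 18]
  11 vs smaller child -18 at index 1, swap → [-18, 11, -5, -17, 20, 16, 18]
  11 vs smaller child -17 at index 3, swap → [-18, -17, -5, 11, 20, 16, 18]
insert 28:
  append 28 at index 7 → [-18, -17, -5, 11, 20, 16, 18, 28] (no swap needed)
extract-min → returns -18:
  remove root -18; move last element 28 to root → [28, -17, -5, 11, 20, 16, 18]
  28 vs smaller child -17 at index 1, swap → [-17, 28, -5, 11, 20, 16, 18]
  28 vs smaller child 11 at index 3, swap → [-17, 11, -5, 28, 20, 16, 18]
extract-min → returns -17:
  remove root -17; move last element 18 to root → [18, 11, -5, 28, 20, 16]
  18 vs smaller child -5 at index 2, swap → [-5, 11, 18, 28, 20, 16]
  18 vs only child 16 at index 5, swap → [-5, 11, 16, 28, 20, 18]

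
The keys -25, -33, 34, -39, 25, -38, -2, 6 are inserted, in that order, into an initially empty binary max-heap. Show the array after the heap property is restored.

[34, 25, -2, 6, -33, -38, -25, -39]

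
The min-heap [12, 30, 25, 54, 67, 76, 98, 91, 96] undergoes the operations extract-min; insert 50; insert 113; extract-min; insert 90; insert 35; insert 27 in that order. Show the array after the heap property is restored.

extract-min → returns 12:
  remove root 12; move last element 96 to root → [96, 30, 25, 54, 67, 76, 98, 91]
  96 vs smaller child 25 at index 2, swap → [25, 30, 96, 54, 67, 76, 98, 91]
  96 vs smaller child 76 at index 5, swap → [25, 30, 76, 54, 67, 96, 98, 91]
insert 50:
  append 50 at index 8 → [25, 30, 76, 54, 67, 96, 98, 91, 50]
  50 < parent 54 at index 3, swap → [25, 30, 76, 50, 67, 96, 98, 91, 54]
insert 113:
  append 113 at index 9 → [25, 30, 76, 50, 67, 96, 98, 91, 54, 113] (no swap needed)
extract-min → returns 25:
  remove root 25; move last element 113 to root → [113, 30, 76, 50, 67, 96, 98, 91, 54]
  113 vs smaller child 30 at index 1, swap → [30, 113, 76, 50, 67, 96, 98, 91, 54]
  113 vs smaller child 50 at index 3, swap → [30, 50, 76, 113, 67, 96, 98, 91, 54]
  113 vs smaller child 54 at index 8, swap → [30, 50, 76, 54, 67, 96, 98, 91, 113]
insert 90:
  append 90 at index 9 → [30, 50, 76, 54, 67, 96, 98, 91, 113, 90] (no swap needed)
insert 35:
  append 35 at index 10 → [30, 50, 76, 54, 67, 96, 98, 91, 113, 90, 35]
  35 < parent 67 at index 4, swap → [30, 50, 76, 54, 35, 96, 98, 91, 113, 90, 67]
  35 < parent 50 at index 1, swap → [30, 35, 76, 54, 50, 96, 98, 91, 113, 90, 67]
insert 27:
  append 27 at index 11 → [30, 35, 76, 54, 50, 96, 98, 91, 113, 90, 67, 27]
  27 < parent 96 at index 5, swap → [30, 35, 76, 54, 50, 27, 98, 91, 113, 90, 67, 96]
  27 < parent 76 at index 2, swap → [30, 35, 27, 54, 50, 76, 98, 91, 113, 90, 67, 96]
  27 < parent 30 at index 0, swap → [27, 35, 30, 54, 50, 76, 98, 91, 113, 90, 67, 96]

[27, 35, 30, 54, 50, 76, 98, 91, 113, 90, 67, 96]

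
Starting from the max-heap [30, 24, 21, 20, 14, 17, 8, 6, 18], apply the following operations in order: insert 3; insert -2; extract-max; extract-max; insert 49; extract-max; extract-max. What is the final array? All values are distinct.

[20, 18, 17, 6, 14, 3, 8, -2]

insert 3:
  append 3 at index 9 → [30, 24, 21, 20, 14, 17, 8, 6, 18, 3] (no swap needed)
insert -2:
  append -2 at index 10 → [30, 24, 21, 20, 14, 17, 8, 6, 18, 3, -2] (no swap needed)
extract-max → returns 30:
  remove root 30; move last element -2 to root → [-2, 24, 21, 20, 14, 17, 8, 6, 18, 3]
  -2 vs larger child 24 at index 1, swap → [24, -2, 21, 20, 14, 17, 8, 6, 18, 3]
  -2 vs larger child 20 at index 3, swap → [24, 20, 21, -2, 14, 17, 8, 6, 18, 3]
  -2 vs larger child 18 at index 8, swap → [24, 20, 21, 18, 14, 17, 8, 6, -2, 3]
extract-max → returns 24:
  remove root 24; move last element 3 to root → [3, 20, 21, 18, 14, 17, 8, 6, -2]
  3 vs larger child 21 at index 2, swap → [21, 20, 3, 18, 14, 17, 8, 6, -2]
  3 vs larger child 17 at index 5, swap → [21, 20, 17, 18, 14, 3, 8, 6, -2]
insert 49:
  append 49 at index 9 → [21, 20, 17, 18, 14, 3, 8, 6, -2, 49]
  49 > parent 14 at index 4, swap → [21, 20, 17, 18, 49, 3, 8, 6, -2, 14]
  49 > parent 20 at index 1, swap → [21, 49, 17, 18, 20, 3, 8, 6, -2, 14]
  49 > parent 21 at index 0, swap → [49, 21, 17, 18, 20, 3, 8, 6, -2, 14]
extract-max → returns 49:
  remove root 49; move last element 14 to root → [14, 21, 17, 18, 20, 3, 8, 6, -2]
  14 vs larger child 21 at index 1, swap → [21, 14, 17, 18, 20, 3, 8, 6, -2]
  14 vs larger child 20 at index 4, swap → [21, 20, 17, 18, 14, 3, 8, 6, -2]
extract-max → returns 21:
  remove root 21; move last element -2 to root → [-2, 20, 17, 18, 14, 3, 8, 6]
  -2 vs larger child 20 at index 1, swap → [20, -2, 17, 18, 14, 3, 8, 6]
  -2 vs larger child 18 at index 3, swap → [20, 18, 17, -2, 14, 3, 8, 6]
  -2 vs only child 6 at index 7, swap → [20, 18, 17, 6, 14, 3, 8, -2]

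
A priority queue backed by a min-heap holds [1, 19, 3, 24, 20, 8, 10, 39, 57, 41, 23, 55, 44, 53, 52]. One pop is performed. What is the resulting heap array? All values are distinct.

remove root 1; move last element 52 to root → [52, 19, 3, 24, 20, 8, 10, 39, 57, 41, 23, 55, 44, 53]
52 vs smaller child 3 at index 2, swap → [3, 19, 52, 24, 20, 8, 10, 39, 57, 41, 23, 55, 44, 53]
52 vs smaller child 8 at index 5, swap → [3, 19, 8, 24, 20, 52, 10, 39, 57, 41, 23, 55, 44, 53]
52 vs smaller child 44 at index 12, swap → [3, 19, 8, 24, 20, 44, 10, 39, 57, 41, 23, 55, 52, 53]

[3, 19, 8, 24, 20, 44, 10, 39, 57, 41, 23, 55, 52, 53]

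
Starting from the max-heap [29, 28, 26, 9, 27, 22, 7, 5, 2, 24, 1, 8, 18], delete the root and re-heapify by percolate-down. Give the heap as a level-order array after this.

remove root 29; move last element 18 to root → [18, 28, 26, 9, 27, 22, 7, 5, 2, 24, 1, 8]
18 vs larger child 28 at index 1, swap → [28, 18, 26, 9, 27, 22, 7, 5, 2, 24, 1, 8]
18 vs larger child 27 at index 4, swap → [28, 27, 26, 9, 18, 22, 7, 5, 2, 24, 1, 8]
18 vs larger child 24 at index 9, swap → [28, 27, 26, 9, 24, 22, 7, 5, 2, 18, 1, 8]

[28, 27, 26, 9, 24, 22, 7, 5, 2, 18, 1, 8]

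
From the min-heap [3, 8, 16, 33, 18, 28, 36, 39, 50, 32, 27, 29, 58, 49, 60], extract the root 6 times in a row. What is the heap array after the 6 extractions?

[29, 32, 36, 33, 49, 60, 58, 39, 50]

extract-min #1 returns 3:
  remove root 3; move last element 60 to root → [60, 8, 16, 33, 18, 28, 36, 39, 50, 32, 27, 29, 58, 49]
  60 vs smaller child 8 at index 1, swap → [8, 60, 16, 33, 18, 28, 36, 39, 50, 32, 27, 29, 58, 49]
  60 vs smaller child 18 at index 4, swap → [8, 18, 16, 33, 60, 28, 36, 39, 50, 32, 27, 29, 58, 49]
  60 vs smaller child 27 at index 10, swap → [8, 18, 16, 33, 27, 28, 36, 39, 50, 32, 60, 29, 58, 49]
extract-min #2 returns 8:
  remove root 8; move last element 49 to root → [49, 18, 16, 33, 27, 28, 36, 39, 50, 32, 60, 29, 58]
  49 vs smaller child 16 at index 2, swap → [16, 18, 49, 33, 27, 28, 36, 39, 50, 32, 60, 29, 58]
  49 vs smaller child 28 at index 5, swap → [16, 18, 28, 33, 27, 49, 36, 39, 50, 32, 60, 29, 58]
  49 vs smaller child 29 at index 11, swap → [16, 18, 28, 33, 27, 29, 36, 39, 50, 32, 60, 49, 58]
extract-min #3 returns 16:
  remove root 16; move last element 58 to root → [58, 18, 28, 33, 27, 29, 36, 39, 50, 32, 60, 49]
  58 vs smaller child 18 at index 1, swap → [18, 58, 28, 33, 27, 29, 36, 39, 50, 32, 60, 49]
  58 vs smaller child 27 at index 4, swap → [18, 27, 28, 33, 58, 29, 36, 39, 50, 32, 60, 49]
  58 vs smaller child 32 at index 9, swap → [18, 27, 28, 33, 32, 29, 36, 39, 50, 58, 60, 49]
extract-min #4 returns 18:
  remove root 18; move last element 49 to root → [49, 27, 28, 33, 32, 29, 36, 39, 50, 58, 60]
  49 vs smaller child 27 at index 1, swap → [27, 49, 28, 33, 32, 29, 36, 39, 50, 58, 60]
  49 vs smaller child 32 at index 4, swap → [27, 32, 28, 33, 49, 29, 36, 39, 50, 58, 60]
extract-min #5 returns 27:
  remove root 27; move last element 60 to root → [60, 32, 28, 33, 49, 29, 36, 39, 50, 58]
  60 vs smaller child 28 at index 2, swap → [28, 32, 60, 33, 49, 29, 36, 39, 50, 58]
  60 vs smaller child 29 at index 5, swap → [28, 32, 29, 33, 49, 60, 36, 39, 50, 58]
extract-min #6 returns 28:
  remove root 28; move last element 58 to root → [58, 32, 29, 33, 49, 60, 36, 39, 50]
  58 vs smaller child 29 at index 2, swap → [29, 32, 58, 33, 49, 60, 36, 39, 50]
  58 vs smaller child 36 at index 6, swap → [29, 32, 36, 33, 49, 60, 58, 39, 50]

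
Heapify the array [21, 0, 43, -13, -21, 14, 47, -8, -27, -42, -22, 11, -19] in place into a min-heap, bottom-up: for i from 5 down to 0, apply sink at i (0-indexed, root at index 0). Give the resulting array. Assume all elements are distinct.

[-42, -27, -19, -13, -22, 11, 47, -8, 21, -21, 0, 43, 14]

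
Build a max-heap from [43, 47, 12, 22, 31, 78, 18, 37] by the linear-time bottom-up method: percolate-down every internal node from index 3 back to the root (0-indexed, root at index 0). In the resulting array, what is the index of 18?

sift down from index 3:
  22 vs only child 37 at index 7, swap → [43, 47, 12, 37, 31, 78, 18, 22]
sift down from index 2:
  12 vs larger child 78 at index 5, swap → [43, 47, 78, 37, 31, 12, 18, 22]
sift down from index 1: already satisfies heap property
sift down from index 0:
  43 vs larger child 78 at index 2, swap → [78, 47, 43, 37, 31, 12, 18, 22]
resulting array: [78, 47, 43, 37, 31, 12, 18, 22]

6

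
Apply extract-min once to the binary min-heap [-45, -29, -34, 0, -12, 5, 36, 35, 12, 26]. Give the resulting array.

remove root -45; move last element 26 to root → [26, -29, -34, 0, -12, 5, 36, 35, 12]
26 vs smaller child -34 at index 2, swap → [-34, -29, 26, 0, -12, 5, 36, 35, 12]
26 vs smaller child 5 at index 5, swap → [-34, -29, 5, 0, -12, 26, 36, 35, 12]

[-34, -29, 5, 0, -12, 26, 36, 35, 12]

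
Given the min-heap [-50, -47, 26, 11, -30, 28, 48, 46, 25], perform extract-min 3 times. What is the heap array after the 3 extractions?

[11, 25, 26, 46, 48, 28]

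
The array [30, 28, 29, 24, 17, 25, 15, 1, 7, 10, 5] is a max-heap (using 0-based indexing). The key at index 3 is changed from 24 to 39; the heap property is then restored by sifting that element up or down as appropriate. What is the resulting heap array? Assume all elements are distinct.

[39, 30, 29, 28, 17, 25, 15, 1, 7, 10, 5]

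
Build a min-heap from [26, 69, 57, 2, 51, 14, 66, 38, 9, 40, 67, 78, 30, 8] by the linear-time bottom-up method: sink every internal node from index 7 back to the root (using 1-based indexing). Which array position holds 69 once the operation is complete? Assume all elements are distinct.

sift down from index 7:
  66 vs only child 8 at index 14, swap → [26, 69, 57, 2, 51, 14, 8, 38, 9, 40, 67, 78, 30, 66]
sift down from index 6: already satisfies heap property
sift down from index 5:
  51 vs smaller child 40 at index 10, swap → [26, 69, 57, 2, 40, 14, 8, 38, 9, 51, 67, 78, 30, 66]
sift down from index 4: already satisfies heap property
sift down from index 3:
  57 vs smaller child 8 at index 7, swap → [26, 69, 8, 2, 40, 14, 57, 38, 9, 51, 67, 78, 30, 66]
sift down from index 2:
  69 vs smaller child 2 at index 4, swap → [26, 2, 8, 69, 40, 14, 57, 38, 9, 51, 67, 78, 30, 66]
  69 vs smaller child 9 at index 9, swap → [26, 2, 8, 9, 40, 14, 57, 38, 69, 51, 67, 78, 30, 66]
sift down from index 1:
  26 vs smaller child 2 at index 2, swap → [2, 26, 8, 9, 40, 14, 57, 38, 69, 51, 67, 78, 30, 66]
  26 vs smaller child 9 at index 4, swap → [2, 9, 8, 26, 40, 14, 57, 38, 69, 51, 67, 78, 30, 66]
resulting array: [2, 9, 8, 26, 40, 14, 57, 38, 69, 51, 67, 78, 30, 66]

9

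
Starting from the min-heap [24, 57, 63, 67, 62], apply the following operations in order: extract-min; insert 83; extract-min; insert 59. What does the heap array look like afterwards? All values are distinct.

[59, 62, 63, 83, 67]

extract-min → returns 24:
  remove root 24; move last element 62 to root → [62, 57, 63, 67]
  62 vs smaller child 57 at index 1, swap → [57, 62, 63, 67]
insert 83:
  append 83 at index 4 → [57, 62, 63, 67, 83] (no swap needed)
extract-min → returns 57:
  remove root 57; move last element 83 to root → [83, 62, 63, 67]
  83 vs smaller child 62 at index 1, swap → [62, 83, 63, 67]
  83 vs only child 67 at index 3, swap → [62, 67, 63, 83]
insert 59:
  append 59 at index 4 → [62, 67, 63, 83, 59]
  59 < parent 67 at index 1, swap → [62, 59, 63, 83, 67]
  59 < parent 62 at index 0, swap → [59, 62, 63, 83, 67]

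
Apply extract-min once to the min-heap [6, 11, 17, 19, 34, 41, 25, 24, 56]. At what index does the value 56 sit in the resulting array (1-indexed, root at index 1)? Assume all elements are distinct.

remove root 6; move last element 56 to root → [56, 11, 17, 19, 34, 41, 25, 24]
56 vs smaller child 11 at index 2, swap → [11, 56, 17, 19, 34, 41, 25, 24]
56 vs smaller child 19 at index 4, swap → [11, 19, 17, 56, 34, 41, 25, 24]
56 vs only child 24 at index 8, swap → [11, 19, 17, 24, 34, 41, 25, 56]
resulting array: [11, 19, 17, 24, 34, 41, 25, 56]

8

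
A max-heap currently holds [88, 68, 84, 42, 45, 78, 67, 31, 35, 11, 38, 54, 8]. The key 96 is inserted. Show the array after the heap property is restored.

[96, 68, 88, 42, 45, 78, 84, 31, 35, 11, 38, 54, 8, 67]

append 96 at index 13 → [88, 68, 84, 42, 45, 78, 67, 31, 35, 11, 38, 54, 8, 96]
96 > parent 67 at index 6, swap → [88, 68, 84, 42, 45, 78, 96, 31, 35, 11, 38, 54, 8, 67]
96 > parent 84 at index 2, swap → [88, 68, 96, 42, 45, 78, 84, 31, 35, 11, 38, 54, 8, 67]
96 > parent 88 at index 0, swap → [96, 68, 88, 42, 45, 78, 84, 31, 35, 11, 38, 54, 8, 67]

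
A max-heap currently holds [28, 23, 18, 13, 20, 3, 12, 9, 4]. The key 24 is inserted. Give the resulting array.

append 24 at index 9 → [28, 23, 18, 13, 20, 3, 12, 9, 4, 24]
24 > parent 20 at index 4, swap → [28, 23, 18, 13, 24, 3, 12, 9, 4, 20]
24 > parent 23 at index 1, swap → [28, 24, 18, 13, 23, 3, 12, 9, 4, 20]

[28, 24, 18, 13, 23, 3, 12, 9, 4, 20]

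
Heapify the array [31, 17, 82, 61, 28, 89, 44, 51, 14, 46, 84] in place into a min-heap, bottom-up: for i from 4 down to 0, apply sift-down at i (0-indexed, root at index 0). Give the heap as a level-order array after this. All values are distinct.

sift down from index 4: already satisfies heap property
sift down from index 3:
  61 vs smaller child 14 at index 8, swap → [31, 17, 82, 14, 28, 89, 44, 51, 61, 46, 84]
sift down from index 2:
  82 vs smaller child 44 at index 6, swap → [31, 17, 44, 14, 28, 89, 82, 51, 61, 46, 84]
sift down from index 1:
  17 vs smaller child 14 at index 3, swap → [31, 14, 44, 17, 28, 89, 82, 51, 61, 46, 84]
sift down from index 0:
  31 vs smaller child 14 at index 1, swap → [14, 31, 44, 17, 28, 89, 82, 51, 61, 46, 84]
  31 vs smaller child 17 at index 3, swap → [14, 17, 44, 31, 28, 89, 82, 51, 61, 46, 84]

[14, 17, 44, 31, 28, 89, 82, 51, 61, 46, 84]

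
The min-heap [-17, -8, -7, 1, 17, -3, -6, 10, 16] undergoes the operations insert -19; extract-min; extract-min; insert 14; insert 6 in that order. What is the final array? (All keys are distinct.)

insert -19:
  append -19 at index 9 → [-17, -8, -7, 1, 17, -3, -6, 10, 16, -19]
  -19 < parent 17 at index 4, swap → [-17, -8, -7, 1, -19, -3, -6, 10, 16, 17]
  -19 < parent -8 at index 1, swap → [-17, -19, -7, 1, -8, -3, -6, 10, 16, 17]
  -19 < parent -17 at index 0, swap → [-19, -17, -7, 1, -8, -3, -6, 10, 16, 17]
extract-min → returns -19:
  remove root -19; move last element 17 to root → [17, -17, -7, 1, -8, -3, -6, 10, 16]
  17 vs smaller child -17 at index 1, swap → [-17, 17, -7, 1, -8, -3, -6, 10, 16]
  17 vs smaller child -8 at index 4, swap → [-17, -8, -7, 1, 17, -3, -6, 10, 16]
extract-min → returns -17:
  remove root -17; move last element 16 to root → [16, -8, -7, 1, 17, -3, -6, 10]
  16 vs smaller child -8 at index 1, swap → [-8, 16, -7, 1, 17, -3, -6, 10]
  16 vs smaller child 1 at index 3, swap → [-8, 1, -7, 16, 17, -3, -6, 10]
  16 vs only child 10 at index 7, swap → [-8, 1, -7, 10, 17, -3, -6, 16]
insert 14:
  append 14 at index 8 → [-8, 1, -7, 10, 17, -3, -6, 16, 14] (no swap needed)
insert 6:
  append 6 at index 9 → [-8, 1, -7, 10, 17, -3, -6, 16, 14, 6]
  6 < parent 17 at index 4, swap → [-8, 1, -7, 10, 6, -3, -6, 16, 14, 17]

[-8, 1, -7, 10, 6, -3, -6, 16, 14, 17]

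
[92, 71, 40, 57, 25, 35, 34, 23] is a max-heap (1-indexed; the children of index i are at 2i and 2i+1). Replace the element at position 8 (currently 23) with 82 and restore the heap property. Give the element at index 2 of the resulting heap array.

set index 8 from 23 to 82 → [92, 71, 40, 57, 25, 35, 34, 82]
82 > parent 57 at index 4, swap → [92, 71, 40, 82, 25, 35, 34, 57]
82 > parent 71 at index 2, swap → [92, 82, 40, 71, 25, 35, 34, 57]
resulting array: [92, 82, 40, 71, 25, 35, 34, 57]

82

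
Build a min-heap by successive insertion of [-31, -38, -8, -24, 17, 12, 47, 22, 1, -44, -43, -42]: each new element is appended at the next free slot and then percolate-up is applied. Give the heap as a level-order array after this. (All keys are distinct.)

[-44, -43, -42, -24, -38, -8, 47, 22, 1, 17, -31, 12]

Insert -31:
  append -31 at index 0 → [-31] (no swap needed)
Insert -38:
  append -38 at index 1 → [-31, -38]
  -38 < parent -31 at index 0, swap → [-38, -31]
Insert -8:
  append -8 at index 2 → [-38, -31, -8] (no swap needed)
Insert -24:
  append -24 at index 3 → [-38, -31, -8, -24] (no swap needed)
Insert 17:
  append 17 at index 4 → [-38, -31, -8, -24, 17] (no swap needed)
Insert 12:
  append 12 at index 5 → [-38, -31, -8, -24, 17, 12] (no swap needed)
Insert 47:
  append 47 at index 6 → [-38, -31, -8, -24, 17, 12, 47] (no swap needed)
Insert 22:
  append 22 at index 7 → [-38, -31, -8, -24, 17, 12, 47, 22] (no swap needed)
Insert 1:
  append 1 at index 8 → [-38, -31, -8, -24, 17, 12, 47, 22, 1] (no swap needed)
Insert -44:
  append -44 at index 9 → [-38, -31, -8, -24, 17, 12, 47, 22, 1, -44]
  -44 < parent 17 at index 4, swap → [-38, -31, -8, -24, -44, 12, 47, 22, 1, 17]
  -44 < parent -31 at index 1, swap → [-38, -44, -8, -24, -31, 12, 47, 22, 1, 17]
  -44 < parent -38 at index 0, swap → [-44, -38, -8, -24, -31, 12, 47, 22, 1, 17]
Insert -43:
  append -43 at index 10 → [-44, -38, -8, -24, -31, 12, 47, 22, 1, 17, -43]
  -43 < parent -31 at index 4, swap → [-44, -38, -8, -24, -43, 12, 47, 22, 1, 17, -31]
  -43 < parent -38 at index 1, swap → [-44, -43, -8, -24, -38, 12, 47, 22, 1, 17, -31]
Insert -42:
  append -42 at index 11 → [-44, -43, -8, -24, -38, 12, 47, 22, 1, 17, -31, -42]
  -42 < parent 12 at index 5, swap → [-44, -43, -8, -24, -38, -42, 47, 22, 1, 17, -31, 12]
  -42 < parent -8 at index 2, swap → [-44, -43, -42, -24, -38, -8, 47, 22, 1, 17, -31, 12]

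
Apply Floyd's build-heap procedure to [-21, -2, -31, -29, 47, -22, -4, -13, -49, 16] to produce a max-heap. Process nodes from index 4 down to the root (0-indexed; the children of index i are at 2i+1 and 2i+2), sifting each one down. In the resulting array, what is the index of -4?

2

sift down from index 4: already satisfies heap property
sift down from index 3:
  -29 vs larger child -13 at index 7, swap → [-21, -2, -31, -13, 47, -22, -4, -29, -49, 16]
sift down from index 2:
  -31 vs larger child -4 at index 6, swap → [-21, -2, -4, -13, 47, -22, -31, -29, -49, 16]
sift down from index 1:
  -2 vs larger child 47 at index 4, swap → [-21, 47, -4, -13, -2, -22, -31, -29, -49, 16]
  -2 vs only child 16 at index 9, swap → [-21, 47, -4, -13, 16, -22, -31, -29, -49, -2]
sift down from index 0:
  -21 vs larger child 47 at index 1, swap → [47, -21, -4, -13, 16, -22, -31, -29, -49, -2]
  -21 vs larger child 16 at index 4, swap → [47, 16, -4, -13, -21, -22, -31, -29, -49, -2]
  -21 vs only child -2 at index 9, swap → [47, 16, -4, -13, -2, -22, -31, -29, -49, -21]
resulting array: [47, 16, -4, -13, -2, -22, -31, -29, -49, -21]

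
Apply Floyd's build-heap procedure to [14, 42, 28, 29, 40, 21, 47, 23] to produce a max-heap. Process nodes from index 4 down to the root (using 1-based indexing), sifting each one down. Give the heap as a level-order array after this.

sift down from index 4: already satisfies heap property
sift down from index 3:
  28 vs larger child 47 at index 7, swap → [14, 42, 47, 29, 40, 21, 28, 23]
sift down from index 2: already satisfies heap property
sift down from index 1:
  14 vs larger child 47 at index 3, swap → [47, 42, 14, 29, 40, 21, 28, 23]
  14 vs larger child 28 at index 7, swap → [47, 42, 28, 29, 40, 21, 14, 23]

[47, 42, 28, 29, 40, 21, 14, 23]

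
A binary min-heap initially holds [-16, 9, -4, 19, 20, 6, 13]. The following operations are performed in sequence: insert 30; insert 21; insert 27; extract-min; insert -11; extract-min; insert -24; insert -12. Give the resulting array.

insert 30:
  append 30 at index 7 → [-16, 9, -4, 19, 20, 6, 13, 30] (no swap needed)
insert 21:
  append 21 at index 8 → [-16, 9, -4, 19, 20, 6, 13, 30, 21] (no swap needed)
insert 27:
  append 27 at index 9 → [-16, 9, -4, 19, 20, 6, 13, 30, 21, 27] (no swap needed)
extract-min → returns -16:
  remove root -16; move last element 27 to root → [27, 9, -4, 19, 20, 6, 13, 30, 21]
  27 vs smaller child -4 at index 2, swap → [-4, 9, 27, 19, 20, 6, 13, 30, 21]
  27 vs smaller child 6 at index 5, swap → [-4, 9, 6, 19, 20, 27, 13, 30, 21]
insert -11:
  append -11 at index 9 → [-4, 9, 6, 19, 20, 27, 13, 30, 21, -11]
  -11 < parent 20 at index 4, swap → [-4, 9, 6, 19, -11, 27, 13, 30, 21, 20]
  -11 < parent 9 at index 1, swap → [-4, -11, 6, 19, 9, 27, 13, 30, 21, 20]
  -11 < parent -4 at index 0, swap → [-11, -4, 6, 19, 9, 27, 13, 30, 21, 20]
extract-min → returns -11:
  remove root -11; move last element 20 to root → [20, -4, 6, 19, 9, 27, 13, 30, 21]
  20 vs smaller child -4 at index 1, swap → [-4, 20, 6, 19, 9, 27, 13, 30, 21]
  20 vs smaller child 9 at index 4, swap → [-4, 9, 6, 19, 20, 27, 13, 30, 21]
insert -24:
  append -24 at index 9 → [-4, 9, 6, 19, 20, 27, 13, 30, 21, -24]
  -24 < parent 20 at index 4, swap → [-4, 9, 6, 19, -24, 27, 13, 30, 21, 20]
  -24 < parent 9 at index 1, swap → [-4, -24, 6, 19, 9, 27, 13, 30, 21, 20]
  -24 < parent -4 at index 0, swap → [-24, -4, 6, 19, 9, 27, 13, 30, 21, 20]
insert -12:
  append -12 at index 10 → [-24, -4, 6, 19, 9, 27, 13, 30, 21, 20, -12]
  -12 < parent 9 at index 4, swap → [-24, -4, 6, 19, -12, 27, 13, 30, 21, 20, 9]
  -12 < parent -4 at index 1, swap → [-24, -12, 6, 19, -4, 27, 13, 30, 21, 20, 9]

[-24, -12, 6, 19, -4, 27, 13, 30, 21, 20, 9]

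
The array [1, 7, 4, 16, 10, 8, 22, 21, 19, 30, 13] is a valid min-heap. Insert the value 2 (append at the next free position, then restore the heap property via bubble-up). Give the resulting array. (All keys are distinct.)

[1, 7, 2, 16, 10, 4, 22, 21, 19, 30, 13, 8]

append 2 at index 11 → [1, 7, 4, 16, 10, 8, 22, 21, 19, 30, 13, 2]
2 < parent 8 at index 5, swap → [1, 7, 4, 16, 10, 2, 22, 21, 19, 30, 13, 8]
2 < parent 4 at index 2, swap → [1, 7, 2, 16, 10, 4, 22, 21, 19, 30, 13, 8]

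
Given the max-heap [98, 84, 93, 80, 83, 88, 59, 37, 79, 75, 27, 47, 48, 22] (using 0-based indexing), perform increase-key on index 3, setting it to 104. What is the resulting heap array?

[104, 98, 93, 84, 83, 88, 59, 37, 79, 75, 27, 47, 48, 22]

set index 3 from 80 to 104 → [98, 84, 93, 104, 83, 88, 59, 37, 79, 75, 27, 47, 48, 22]
104 > parent 84 at index 1, swap → [98, 104, 93, 84, 83, 88, 59, 37, 79, 75, 27, 47, 48, 22]
104 > parent 98 at index 0, swap → [104, 98, 93, 84, 83, 88, 59, 37, 79, 75, 27, 47, 48, 22]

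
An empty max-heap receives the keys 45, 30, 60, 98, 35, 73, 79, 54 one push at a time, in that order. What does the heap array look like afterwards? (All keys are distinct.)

[98, 60, 79, 54, 35, 45, 73, 30]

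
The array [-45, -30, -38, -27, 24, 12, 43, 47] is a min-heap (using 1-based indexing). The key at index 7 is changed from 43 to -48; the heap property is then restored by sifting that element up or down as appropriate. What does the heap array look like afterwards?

[-48, -30, -45, -27, 24, 12, -38, 47]

set index 7 from 43 to -48 → [-45, -30, -38, -27, 24, 12, -48, 47]
-48 < parent -38 at index 3, swap → [-45, -30, -48, -27, 24, 12, -38, 47]
-48 < parent -45 at index 1, swap → [-48, -30, -45, -27, 24, 12, -38, 47]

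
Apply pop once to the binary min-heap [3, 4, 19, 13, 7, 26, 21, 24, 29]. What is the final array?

[4, 7, 19, 13, 29, 26, 21, 24]

remove root 3; move last element 29 to root → [29, 4, 19, 13, 7, 26, 21, 24]
29 vs smaller child 4 at index 1, swap → [4, 29, 19, 13, 7, 26, 21, 24]
29 vs smaller child 7 at index 4, swap → [4, 7, 19, 13, 29, 26, 21, 24]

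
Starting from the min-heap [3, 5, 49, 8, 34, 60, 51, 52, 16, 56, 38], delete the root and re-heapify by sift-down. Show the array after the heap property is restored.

remove root 3; move last element 38 to root → [38, 5, 49, 8, 34, 60, 51, 52, 16, 56]
38 vs smaller child 5 at index 1, swap → [5, 38, 49, 8, 34, 60, 51, 52, 16, 56]
38 vs smaller child 8 at index 3, swap → [5, 8, 49, 38, 34, 60, 51, 52, 16, 56]
38 vs smaller child 16 at index 8, swap → [5, 8, 49, 16, 34, 60, 51, 52, 38, 56]

[5, 8, 49, 16, 34, 60, 51, 52, 38, 56]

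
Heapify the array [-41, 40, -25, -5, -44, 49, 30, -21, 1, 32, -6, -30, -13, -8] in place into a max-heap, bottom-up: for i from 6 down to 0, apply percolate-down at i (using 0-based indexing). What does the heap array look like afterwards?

[49, 40, 30, 1, 32, -13, -8, -21, -5, -44, -6, -30, -25, -41]

sift down from index 6: already satisfies heap property
sift down from index 5: already satisfies heap property
sift down from index 4:
  -44 vs larger child 32 at index 9, swap → [-41, 40, -25, -5, 32, 49, 30, -21, 1, -44, -6, -30, -13, -8]
sift down from index 3:
  -5 vs larger child 1 at index 8, swap → [-41, 40, -25, 1, 32, 49, 30, -21, -5, -44, -6, -30, -13, -8]
sift down from index 2:
  -25 vs larger child 49 at index 5, swap → [-41, 40, 49, 1, 32, -25, 30, -21, -5, -44, -6, -30, -13, -8]
  -25 vs larger child -13 at index 12, swap → [-41, 40, 49, 1, 32, -13, 30, -21, -5, -44, -6, -30, -25, -8]
sift down from index 1: already satisfies heap property
sift down from index 0:
  -41 vs larger child 49 at index 2, swap → [49, 40, -41, 1, 32, -13, 30, -21, -5, -44, -6, -30, -25, -8]
  -41 vs larger child 30 at index 6, swap → [49, 40, 30, 1, 32, -13, -41, -21, -5, -44, -6, -30, -25, -8]
  -41 vs only child -8 at index 13, swap → [49, 40, 30, 1, 32, -13, -8, -21, -5, -44, -6, -30, -25, -41]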